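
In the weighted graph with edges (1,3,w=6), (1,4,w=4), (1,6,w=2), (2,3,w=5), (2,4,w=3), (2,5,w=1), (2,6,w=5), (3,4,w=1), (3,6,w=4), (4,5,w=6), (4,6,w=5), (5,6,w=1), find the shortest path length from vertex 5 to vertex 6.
1 (path: 5 -> 6; weights 1 = 1)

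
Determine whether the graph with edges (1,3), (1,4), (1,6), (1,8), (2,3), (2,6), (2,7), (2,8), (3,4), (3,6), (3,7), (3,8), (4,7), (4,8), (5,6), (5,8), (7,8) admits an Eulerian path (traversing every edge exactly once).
Yes — and in fact it has an Eulerian circuit (the graph is connected and all 8 vertices have even degree)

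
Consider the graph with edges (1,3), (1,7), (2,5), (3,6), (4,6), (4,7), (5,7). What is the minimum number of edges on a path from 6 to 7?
2 (path: 6 -> 4 -> 7, 2 edges)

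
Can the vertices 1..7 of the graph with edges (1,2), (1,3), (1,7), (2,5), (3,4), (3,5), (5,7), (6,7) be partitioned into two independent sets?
Yes. Partition: {1, 4, 5, 6}, {2, 3, 7}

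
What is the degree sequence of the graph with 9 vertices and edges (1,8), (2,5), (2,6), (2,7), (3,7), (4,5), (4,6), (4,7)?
[3, 3, 3, 2, 2, 1, 1, 1, 0] (degrees: deg(1)=1, deg(2)=3, deg(3)=1, deg(4)=3, deg(5)=2, deg(6)=2, deg(7)=3, deg(8)=1, deg(9)=0)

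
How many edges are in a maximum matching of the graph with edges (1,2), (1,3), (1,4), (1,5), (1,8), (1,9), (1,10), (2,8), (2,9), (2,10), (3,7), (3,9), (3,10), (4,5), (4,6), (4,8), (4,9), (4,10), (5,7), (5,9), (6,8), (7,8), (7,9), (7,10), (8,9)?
5 (matching: (1,5), (2,9), (3,10), (4,6), (7,8); upper bound floor(n/2) = floor(10/2) = 5)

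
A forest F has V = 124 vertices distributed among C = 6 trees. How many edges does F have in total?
118 (Each of the 6 component trees on V_i vertices has V_i - 1 edges; summing gives V - C = 124 - 6 = 118)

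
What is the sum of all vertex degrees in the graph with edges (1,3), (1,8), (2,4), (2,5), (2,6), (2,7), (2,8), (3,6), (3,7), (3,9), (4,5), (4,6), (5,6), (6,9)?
28 (handshake: sum of degrees = 2|E| = 2 x 14 = 28)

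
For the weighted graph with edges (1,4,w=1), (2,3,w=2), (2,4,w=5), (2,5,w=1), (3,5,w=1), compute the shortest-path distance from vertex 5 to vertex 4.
6 (path: 5 -> 2 -> 4; weights 1 + 5 = 6)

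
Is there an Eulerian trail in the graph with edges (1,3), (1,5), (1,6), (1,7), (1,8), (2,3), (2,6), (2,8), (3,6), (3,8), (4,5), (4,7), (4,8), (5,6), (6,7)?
No (6 vertices have odd degree: {1, 2, 4, 5, 6, 7}; Eulerian path requires 0 or 2)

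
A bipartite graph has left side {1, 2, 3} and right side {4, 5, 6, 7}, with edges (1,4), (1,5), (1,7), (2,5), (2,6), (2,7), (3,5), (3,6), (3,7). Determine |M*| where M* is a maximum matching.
3 (matching: (1,7), (2,6), (3,5); upper bound min(|L|,|R|) = min(3,4) = 3)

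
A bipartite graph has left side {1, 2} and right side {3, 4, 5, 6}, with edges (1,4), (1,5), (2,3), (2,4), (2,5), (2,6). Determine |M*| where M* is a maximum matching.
2 (matching: (1,5), (2,6); upper bound min(|L|,|R|) = min(2,4) = 2)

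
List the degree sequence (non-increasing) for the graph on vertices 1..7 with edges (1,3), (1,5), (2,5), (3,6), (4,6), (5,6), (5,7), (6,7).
[4, 4, 2, 2, 2, 1, 1] (degrees: deg(1)=2, deg(2)=1, deg(3)=2, deg(4)=1, deg(5)=4, deg(6)=4, deg(7)=2)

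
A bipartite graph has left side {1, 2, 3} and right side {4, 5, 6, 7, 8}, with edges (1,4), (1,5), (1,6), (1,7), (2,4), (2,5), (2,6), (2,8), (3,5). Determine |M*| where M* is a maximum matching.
3 (matching: (1,7), (2,8), (3,5); upper bound min(|L|,|R|) = min(3,5) = 3)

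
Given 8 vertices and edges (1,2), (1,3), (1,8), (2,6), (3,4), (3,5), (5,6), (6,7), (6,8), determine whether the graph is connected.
Yes (BFS from 1 visits [1, 2, 3, 8, 6, 4, 5, 7] — all 8 vertices reached)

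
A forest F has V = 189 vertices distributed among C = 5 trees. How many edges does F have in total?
184 (Each of the 5 component trees on V_i vertices has V_i - 1 edges; summing gives V - C = 189 - 5 = 184)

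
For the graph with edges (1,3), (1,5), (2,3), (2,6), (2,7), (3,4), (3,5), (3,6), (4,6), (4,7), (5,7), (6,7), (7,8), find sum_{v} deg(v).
26 (handshake: sum of degrees = 2|E| = 2 x 13 = 26)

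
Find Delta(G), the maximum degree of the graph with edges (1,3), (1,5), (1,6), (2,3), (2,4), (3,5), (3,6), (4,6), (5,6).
4 (attained at vertices 3, 6)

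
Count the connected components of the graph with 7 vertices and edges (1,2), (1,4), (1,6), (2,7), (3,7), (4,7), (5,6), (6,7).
1 (components: {1, 2, 3, 4, 5, 6, 7})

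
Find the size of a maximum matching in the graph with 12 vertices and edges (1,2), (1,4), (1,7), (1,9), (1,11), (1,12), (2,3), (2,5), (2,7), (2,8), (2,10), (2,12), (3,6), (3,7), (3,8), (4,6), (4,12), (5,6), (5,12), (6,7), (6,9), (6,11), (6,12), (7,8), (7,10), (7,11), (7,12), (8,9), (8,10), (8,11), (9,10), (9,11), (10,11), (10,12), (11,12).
6 (matching: (1,7), (2,5), (3,8), (4,6), (9,11), (10,12); upper bound floor(n/2) = floor(12/2) = 6)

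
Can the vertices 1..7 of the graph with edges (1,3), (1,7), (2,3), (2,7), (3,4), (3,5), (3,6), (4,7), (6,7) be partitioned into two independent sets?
Yes. Partition: {1, 2, 4, 5, 6}, {3, 7}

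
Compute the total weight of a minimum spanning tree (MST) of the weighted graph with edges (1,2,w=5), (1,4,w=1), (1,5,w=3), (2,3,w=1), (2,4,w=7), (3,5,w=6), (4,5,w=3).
10 (MST edges: (1,2,w=5), (1,4,w=1), (1,5,w=3), (2,3,w=1); sum of weights 5 + 1 + 3 + 1 = 10)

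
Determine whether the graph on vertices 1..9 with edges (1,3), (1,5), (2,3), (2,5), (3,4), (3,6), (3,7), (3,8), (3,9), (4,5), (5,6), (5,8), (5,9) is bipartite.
Yes. Partition: {1, 2, 4, 6, 7, 8, 9}, {3, 5}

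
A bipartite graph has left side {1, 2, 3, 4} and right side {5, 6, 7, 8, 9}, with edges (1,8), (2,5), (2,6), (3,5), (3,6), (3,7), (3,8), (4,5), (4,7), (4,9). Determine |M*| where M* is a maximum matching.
4 (matching: (1,8), (2,6), (3,7), (4,9); upper bound min(|L|,|R|) = min(4,5) = 4)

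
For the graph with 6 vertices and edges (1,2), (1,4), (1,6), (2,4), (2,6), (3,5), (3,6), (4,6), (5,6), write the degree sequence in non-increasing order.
[5, 3, 3, 3, 2, 2] (degrees: deg(1)=3, deg(2)=3, deg(3)=2, deg(4)=3, deg(5)=2, deg(6)=5)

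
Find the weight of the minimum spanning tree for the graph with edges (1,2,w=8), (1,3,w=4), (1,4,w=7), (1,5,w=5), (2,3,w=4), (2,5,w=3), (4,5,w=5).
16 (MST edges: (1,3,w=4), (2,3,w=4), (2,5,w=3), (4,5,w=5); sum of weights 4 + 4 + 3 + 5 = 16)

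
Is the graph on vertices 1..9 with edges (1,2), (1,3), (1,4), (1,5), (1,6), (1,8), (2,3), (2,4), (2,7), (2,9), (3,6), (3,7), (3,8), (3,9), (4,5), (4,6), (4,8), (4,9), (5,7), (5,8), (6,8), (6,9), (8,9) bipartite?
No (odd cycle of length 3: 3 -> 1 -> 8 -> 3)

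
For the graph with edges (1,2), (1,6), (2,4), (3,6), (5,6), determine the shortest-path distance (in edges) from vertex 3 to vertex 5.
2 (path: 3 -> 6 -> 5, 2 edges)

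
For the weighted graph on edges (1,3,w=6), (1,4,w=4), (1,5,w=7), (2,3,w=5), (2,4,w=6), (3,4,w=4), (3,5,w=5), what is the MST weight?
18 (MST edges: (1,4,w=4), (2,3,w=5), (3,4,w=4), (3,5,w=5); sum of weights 4 + 5 + 4 + 5 = 18)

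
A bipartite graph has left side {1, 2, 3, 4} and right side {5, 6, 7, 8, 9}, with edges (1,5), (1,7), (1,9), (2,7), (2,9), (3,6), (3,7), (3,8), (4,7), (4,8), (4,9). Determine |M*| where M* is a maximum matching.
4 (matching: (1,9), (2,7), (3,6), (4,8); upper bound min(|L|,|R|) = min(4,5) = 4)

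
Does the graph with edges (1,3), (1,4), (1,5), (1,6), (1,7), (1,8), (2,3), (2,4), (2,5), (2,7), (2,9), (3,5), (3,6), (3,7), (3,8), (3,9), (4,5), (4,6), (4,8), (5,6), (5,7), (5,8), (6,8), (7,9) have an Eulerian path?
No (8 vertices have odd degree: {2, 3, 4, 5, 6, 7, 8, 9}; Eulerian path requires 0 or 2)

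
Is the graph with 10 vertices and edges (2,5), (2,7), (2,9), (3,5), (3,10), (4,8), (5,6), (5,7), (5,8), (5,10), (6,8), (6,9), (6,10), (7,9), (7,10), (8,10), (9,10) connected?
No, it has 2 components: {1}, {2, 3, 4, 5, 6, 7, 8, 9, 10}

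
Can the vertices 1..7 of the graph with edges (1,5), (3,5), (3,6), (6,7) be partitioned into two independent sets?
Yes. Partition: {1, 2, 3, 4, 7}, {5, 6}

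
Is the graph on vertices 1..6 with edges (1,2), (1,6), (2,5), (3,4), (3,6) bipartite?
Yes. Partition: {1, 3, 5}, {2, 4, 6}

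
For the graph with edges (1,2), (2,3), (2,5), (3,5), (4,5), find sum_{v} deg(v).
10 (handshake: sum of degrees = 2|E| = 2 x 5 = 10)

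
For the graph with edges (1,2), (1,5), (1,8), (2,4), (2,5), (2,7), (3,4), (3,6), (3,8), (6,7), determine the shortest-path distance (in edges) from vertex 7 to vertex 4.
2 (path: 7 -> 2 -> 4, 2 edges)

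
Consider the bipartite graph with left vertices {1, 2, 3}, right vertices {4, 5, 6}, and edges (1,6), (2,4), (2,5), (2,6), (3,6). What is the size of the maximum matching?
2 (matching: (1,6), (2,5); upper bound min(|L|,|R|) = min(3,3) = 3)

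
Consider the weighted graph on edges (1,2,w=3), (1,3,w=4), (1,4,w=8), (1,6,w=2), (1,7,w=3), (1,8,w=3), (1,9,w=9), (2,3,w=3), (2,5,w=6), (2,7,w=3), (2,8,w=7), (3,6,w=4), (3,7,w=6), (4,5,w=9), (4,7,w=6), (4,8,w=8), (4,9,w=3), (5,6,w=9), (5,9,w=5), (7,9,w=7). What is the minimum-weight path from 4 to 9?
3 (path: 4 -> 9; weights 3 = 3)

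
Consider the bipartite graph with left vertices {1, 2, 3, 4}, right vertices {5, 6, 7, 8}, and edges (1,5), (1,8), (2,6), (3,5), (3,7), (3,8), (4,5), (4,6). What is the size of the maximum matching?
4 (matching: (1,8), (2,6), (3,7), (4,5); upper bound min(|L|,|R|) = min(4,4) = 4)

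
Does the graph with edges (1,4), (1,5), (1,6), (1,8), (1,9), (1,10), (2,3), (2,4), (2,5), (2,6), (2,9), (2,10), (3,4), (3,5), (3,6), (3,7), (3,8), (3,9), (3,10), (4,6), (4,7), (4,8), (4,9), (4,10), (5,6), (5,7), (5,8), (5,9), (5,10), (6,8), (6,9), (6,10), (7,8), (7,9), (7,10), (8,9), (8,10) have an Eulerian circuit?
Yes (the graph is connected and all 10 vertices have even degree)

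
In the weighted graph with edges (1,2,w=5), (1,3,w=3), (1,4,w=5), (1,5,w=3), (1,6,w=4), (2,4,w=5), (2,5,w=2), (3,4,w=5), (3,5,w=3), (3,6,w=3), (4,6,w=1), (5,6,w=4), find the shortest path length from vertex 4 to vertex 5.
5 (path: 4 -> 6 -> 5; weights 1 + 4 = 5)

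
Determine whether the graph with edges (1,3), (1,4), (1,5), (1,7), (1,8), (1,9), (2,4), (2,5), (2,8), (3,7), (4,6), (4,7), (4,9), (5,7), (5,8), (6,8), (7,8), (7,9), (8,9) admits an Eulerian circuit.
No (2 vertices have odd degree: {2, 4}; Eulerian circuit requires 0)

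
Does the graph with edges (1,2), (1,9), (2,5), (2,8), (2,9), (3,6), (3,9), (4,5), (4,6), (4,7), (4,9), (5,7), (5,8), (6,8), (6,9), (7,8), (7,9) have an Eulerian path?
Yes — and in fact it has an Eulerian circuit (the graph is connected and all 9 vertices have even degree)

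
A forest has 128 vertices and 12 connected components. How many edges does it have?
116 (Each of the 12 component trees on V_i vertices has V_i - 1 edges; summing gives V - C = 128 - 12 = 116)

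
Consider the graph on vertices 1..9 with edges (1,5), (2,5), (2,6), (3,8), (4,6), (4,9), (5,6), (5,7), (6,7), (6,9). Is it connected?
No, it has 2 components: {1, 2, 4, 5, 6, 7, 9}, {3, 8}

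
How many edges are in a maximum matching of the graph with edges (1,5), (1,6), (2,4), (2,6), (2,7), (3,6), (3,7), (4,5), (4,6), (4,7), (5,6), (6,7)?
3 (matching: (1,5), (2,4), (6,7); upper bound floor(n/2) = floor(7/2) = 3)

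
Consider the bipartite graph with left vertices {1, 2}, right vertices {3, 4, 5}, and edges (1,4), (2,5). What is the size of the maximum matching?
2 (matching: (1,4), (2,5); upper bound min(|L|,|R|) = min(2,3) = 2)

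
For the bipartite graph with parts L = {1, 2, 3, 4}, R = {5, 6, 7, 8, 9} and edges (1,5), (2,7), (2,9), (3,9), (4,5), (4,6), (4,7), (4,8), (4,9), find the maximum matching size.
4 (matching: (1,5), (2,7), (3,9), (4,8); upper bound min(|L|,|R|) = min(4,5) = 4)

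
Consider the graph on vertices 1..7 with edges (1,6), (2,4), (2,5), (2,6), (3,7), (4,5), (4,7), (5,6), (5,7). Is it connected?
Yes (BFS from 1 visits [1, 6, 2, 5, 4, 7, 3] — all 7 vertices reached)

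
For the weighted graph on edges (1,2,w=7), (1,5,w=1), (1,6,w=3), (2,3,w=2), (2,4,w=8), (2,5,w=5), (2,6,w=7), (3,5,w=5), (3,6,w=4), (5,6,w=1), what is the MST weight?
16 (MST edges: (1,5,w=1), (2,3,w=2), (2,4,w=8), (3,6,w=4), (5,6,w=1); sum of weights 1 + 2 + 8 + 4 + 1 = 16)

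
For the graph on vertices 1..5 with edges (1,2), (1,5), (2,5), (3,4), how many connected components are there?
2 (components: {1, 2, 5}, {3, 4})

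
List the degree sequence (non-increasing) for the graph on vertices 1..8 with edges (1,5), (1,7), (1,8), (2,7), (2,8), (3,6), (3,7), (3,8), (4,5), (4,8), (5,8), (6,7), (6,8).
[6, 4, 3, 3, 3, 3, 2, 2] (degrees: deg(1)=3, deg(2)=2, deg(3)=3, deg(4)=2, deg(5)=3, deg(6)=3, deg(7)=4, deg(8)=6)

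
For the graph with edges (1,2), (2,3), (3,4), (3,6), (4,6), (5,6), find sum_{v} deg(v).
12 (handshake: sum of degrees = 2|E| = 2 x 6 = 12)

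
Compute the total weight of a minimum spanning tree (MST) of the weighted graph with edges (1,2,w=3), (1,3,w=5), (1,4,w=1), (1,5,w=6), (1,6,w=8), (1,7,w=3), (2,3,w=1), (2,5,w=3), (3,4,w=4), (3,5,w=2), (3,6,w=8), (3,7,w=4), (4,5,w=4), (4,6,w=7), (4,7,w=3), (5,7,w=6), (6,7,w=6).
16 (MST edges: (1,2,w=3), (1,4,w=1), (1,7,w=3), (2,3,w=1), (3,5,w=2), (6,7,w=6); sum of weights 3 + 1 + 3 + 1 + 2 + 6 = 16)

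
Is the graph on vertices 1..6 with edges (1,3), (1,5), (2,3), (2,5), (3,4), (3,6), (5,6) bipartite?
Yes. Partition: {1, 2, 4, 6}, {3, 5}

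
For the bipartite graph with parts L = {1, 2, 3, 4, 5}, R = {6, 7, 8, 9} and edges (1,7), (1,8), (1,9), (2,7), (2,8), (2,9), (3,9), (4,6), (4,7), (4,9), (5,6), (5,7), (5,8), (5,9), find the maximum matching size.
4 (matching: (1,9), (2,8), (4,7), (5,6); upper bound min(|L|,|R|) = min(5,4) = 4)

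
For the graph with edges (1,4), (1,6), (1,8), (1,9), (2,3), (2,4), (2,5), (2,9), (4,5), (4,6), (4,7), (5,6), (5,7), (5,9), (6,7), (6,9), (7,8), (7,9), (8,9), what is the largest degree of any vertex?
6 (attained at vertex 9)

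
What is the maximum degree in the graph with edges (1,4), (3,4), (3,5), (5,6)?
2 (attained at vertices 3, 4, 5)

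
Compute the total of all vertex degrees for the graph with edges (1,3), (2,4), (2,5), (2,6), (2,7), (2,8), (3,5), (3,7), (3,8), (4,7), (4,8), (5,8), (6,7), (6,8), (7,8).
30 (handshake: sum of degrees = 2|E| = 2 x 15 = 30)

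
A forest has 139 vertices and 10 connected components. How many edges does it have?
129 (Each of the 10 component trees on V_i vertices has V_i - 1 edges; summing gives V - C = 139 - 10 = 129)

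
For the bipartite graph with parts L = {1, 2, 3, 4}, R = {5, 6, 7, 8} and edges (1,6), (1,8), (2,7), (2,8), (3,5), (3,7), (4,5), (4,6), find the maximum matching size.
4 (matching: (1,8), (2,7), (3,5), (4,6); upper bound min(|L|,|R|) = min(4,4) = 4)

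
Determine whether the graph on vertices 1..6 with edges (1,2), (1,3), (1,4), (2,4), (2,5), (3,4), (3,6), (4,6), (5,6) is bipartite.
No (odd cycle of length 3: 3 -> 1 -> 4 -> 3)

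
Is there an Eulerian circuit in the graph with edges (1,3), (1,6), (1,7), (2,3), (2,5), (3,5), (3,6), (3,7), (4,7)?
No (4 vertices have odd degree: {1, 3, 4, 7}; Eulerian circuit requires 0)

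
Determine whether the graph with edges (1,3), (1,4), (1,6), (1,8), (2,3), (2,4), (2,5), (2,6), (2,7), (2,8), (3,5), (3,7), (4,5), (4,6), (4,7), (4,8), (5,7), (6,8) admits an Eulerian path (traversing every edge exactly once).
Yes — and in fact it has an Eulerian circuit (the graph is connected and all 8 vertices have even degree)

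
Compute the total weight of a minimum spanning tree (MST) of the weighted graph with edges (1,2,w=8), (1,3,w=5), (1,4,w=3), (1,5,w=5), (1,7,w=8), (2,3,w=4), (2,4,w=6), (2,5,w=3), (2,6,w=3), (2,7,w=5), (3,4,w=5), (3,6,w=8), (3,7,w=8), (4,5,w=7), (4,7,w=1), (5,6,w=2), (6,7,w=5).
18 (MST edges: (1,3,w=5), (1,4,w=3), (2,3,w=4), (2,5,w=3), (4,7,w=1), (5,6,w=2); sum of weights 5 + 3 + 4 + 3 + 1 + 2 = 18)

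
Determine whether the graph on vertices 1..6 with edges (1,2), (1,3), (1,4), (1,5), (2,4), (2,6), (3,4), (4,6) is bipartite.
No (odd cycle of length 3: 3 -> 1 -> 4 -> 3)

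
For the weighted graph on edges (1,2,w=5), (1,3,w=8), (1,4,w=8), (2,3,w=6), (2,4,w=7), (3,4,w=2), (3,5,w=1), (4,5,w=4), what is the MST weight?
14 (MST edges: (1,2,w=5), (2,3,w=6), (3,4,w=2), (3,5,w=1); sum of weights 5 + 6 + 2 + 1 = 14)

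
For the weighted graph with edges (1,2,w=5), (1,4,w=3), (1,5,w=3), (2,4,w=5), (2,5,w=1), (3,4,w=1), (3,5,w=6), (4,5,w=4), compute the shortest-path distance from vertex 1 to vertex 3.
4 (path: 1 -> 4 -> 3; weights 3 + 1 = 4)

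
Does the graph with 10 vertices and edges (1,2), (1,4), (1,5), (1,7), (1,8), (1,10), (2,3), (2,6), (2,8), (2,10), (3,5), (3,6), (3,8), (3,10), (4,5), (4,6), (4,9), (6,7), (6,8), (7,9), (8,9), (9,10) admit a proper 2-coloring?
No (odd cycle of length 3: 2 -> 1 -> 8 -> 2)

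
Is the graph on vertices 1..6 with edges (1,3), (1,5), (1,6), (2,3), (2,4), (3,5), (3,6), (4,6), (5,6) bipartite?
No (odd cycle of length 3: 3 -> 1 -> 5 -> 3)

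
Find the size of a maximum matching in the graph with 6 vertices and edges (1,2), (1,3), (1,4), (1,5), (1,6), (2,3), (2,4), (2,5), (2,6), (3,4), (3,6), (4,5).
3 (matching: (1,6), (2,3), (4,5); upper bound floor(n/2) = floor(6/2) = 3)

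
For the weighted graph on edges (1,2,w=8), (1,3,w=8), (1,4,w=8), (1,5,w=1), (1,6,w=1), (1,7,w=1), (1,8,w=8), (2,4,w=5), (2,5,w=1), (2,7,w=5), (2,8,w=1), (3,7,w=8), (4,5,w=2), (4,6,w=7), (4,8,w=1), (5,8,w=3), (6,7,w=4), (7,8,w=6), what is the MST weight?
14 (MST edges: (1,3,w=8), (1,5,w=1), (1,6,w=1), (1,7,w=1), (2,5,w=1), (2,8,w=1), (4,8,w=1); sum of weights 8 + 1 + 1 + 1 + 1 + 1 + 1 = 14)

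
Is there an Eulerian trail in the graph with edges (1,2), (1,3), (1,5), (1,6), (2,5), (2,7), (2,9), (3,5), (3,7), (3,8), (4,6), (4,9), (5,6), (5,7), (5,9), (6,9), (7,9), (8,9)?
Yes — and in fact it has an Eulerian circuit (the graph is connected and all 9 vertices have even degree)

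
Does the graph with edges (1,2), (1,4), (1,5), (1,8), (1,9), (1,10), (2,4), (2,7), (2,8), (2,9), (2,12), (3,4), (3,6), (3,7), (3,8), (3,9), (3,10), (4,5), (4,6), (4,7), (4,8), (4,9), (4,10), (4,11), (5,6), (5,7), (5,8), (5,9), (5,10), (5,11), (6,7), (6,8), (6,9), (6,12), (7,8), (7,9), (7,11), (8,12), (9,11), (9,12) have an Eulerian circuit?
No (2 vertices have odd degree: {6, 9}; Eulerian circuit requires 0)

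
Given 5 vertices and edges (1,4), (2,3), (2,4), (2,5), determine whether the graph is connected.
Yes (BFS from 1 visits [1, 4, 2, 3, 5] — all 5 vertices reached)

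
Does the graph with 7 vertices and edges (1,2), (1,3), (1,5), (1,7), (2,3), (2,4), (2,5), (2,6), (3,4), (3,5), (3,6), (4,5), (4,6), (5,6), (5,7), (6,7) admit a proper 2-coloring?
No (odd cycle of length 3: 5 -> 1 -> 3 -> 5)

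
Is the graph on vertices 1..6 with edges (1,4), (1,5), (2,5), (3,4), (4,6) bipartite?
Yes. Partition: {1, 2, 3, 6}, {4, 5}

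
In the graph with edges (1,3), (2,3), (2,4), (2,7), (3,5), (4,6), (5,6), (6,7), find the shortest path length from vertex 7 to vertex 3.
2 (path: 7 -> 2 -> 3, 2 edges)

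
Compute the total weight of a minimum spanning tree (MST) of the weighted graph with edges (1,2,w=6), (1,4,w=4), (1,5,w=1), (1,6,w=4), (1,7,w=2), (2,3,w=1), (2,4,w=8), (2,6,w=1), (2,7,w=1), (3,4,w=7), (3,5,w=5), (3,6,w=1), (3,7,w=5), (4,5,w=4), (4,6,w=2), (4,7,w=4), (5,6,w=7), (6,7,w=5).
8 (MST edges: (1,5,w=1), (1,7,w=2), (2,3,w=1), (2,6,w=1), (2,7,w=1), (4,6,w=2); sum of weights 1 + 2 + 1 + 1 + 1 + 2 = 8)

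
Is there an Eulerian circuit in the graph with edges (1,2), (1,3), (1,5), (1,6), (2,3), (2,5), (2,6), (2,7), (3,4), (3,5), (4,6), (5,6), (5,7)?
No (2 vertices have odd degree: {2, 5}; Eulerian circuit requires 0)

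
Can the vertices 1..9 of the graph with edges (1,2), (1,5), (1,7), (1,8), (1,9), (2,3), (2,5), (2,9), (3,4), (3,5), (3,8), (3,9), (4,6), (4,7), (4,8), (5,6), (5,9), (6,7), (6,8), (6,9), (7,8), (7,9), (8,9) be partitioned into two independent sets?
No (odd cycle of length 3: 8 -> 1 -> 7 -> 8)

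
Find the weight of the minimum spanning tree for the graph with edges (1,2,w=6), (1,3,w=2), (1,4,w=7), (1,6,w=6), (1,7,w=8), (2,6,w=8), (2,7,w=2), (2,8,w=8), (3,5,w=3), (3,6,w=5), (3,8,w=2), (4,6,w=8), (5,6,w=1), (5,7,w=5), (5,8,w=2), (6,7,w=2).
18 (MST edges: (1,3,w=2), (1,4,w=7), (2,7,w=2), (3,8,w=2), (5,6,w=1), (5,8,w=2), (6,7,w=2); sum of weights 2 + 7 + 2 + 2 + 1 + 2 + 2 = 18)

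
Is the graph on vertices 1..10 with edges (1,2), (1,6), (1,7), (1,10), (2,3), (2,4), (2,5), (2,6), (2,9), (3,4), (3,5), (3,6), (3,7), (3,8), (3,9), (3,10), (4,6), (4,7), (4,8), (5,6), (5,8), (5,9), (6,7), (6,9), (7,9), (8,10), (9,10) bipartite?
No (odd cycle of length 3: 6 -> 1 -> 7 -> 6)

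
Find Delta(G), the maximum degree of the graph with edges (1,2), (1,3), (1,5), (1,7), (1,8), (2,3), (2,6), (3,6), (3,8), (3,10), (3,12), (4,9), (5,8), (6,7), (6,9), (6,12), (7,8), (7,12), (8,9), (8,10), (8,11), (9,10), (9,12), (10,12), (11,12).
7 (attained at vertex 8)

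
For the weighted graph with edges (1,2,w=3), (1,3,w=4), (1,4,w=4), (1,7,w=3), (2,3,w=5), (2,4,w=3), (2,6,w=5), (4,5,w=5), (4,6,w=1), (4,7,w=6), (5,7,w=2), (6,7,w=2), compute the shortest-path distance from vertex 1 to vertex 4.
4 (path: 1 -> 4; weights 4 = 4)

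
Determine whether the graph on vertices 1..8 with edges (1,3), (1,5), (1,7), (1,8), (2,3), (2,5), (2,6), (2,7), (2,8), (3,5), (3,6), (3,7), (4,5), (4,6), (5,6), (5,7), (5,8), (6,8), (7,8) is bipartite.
No (odd cycle of length 3: 5 -> 1 -> 8 -> 5)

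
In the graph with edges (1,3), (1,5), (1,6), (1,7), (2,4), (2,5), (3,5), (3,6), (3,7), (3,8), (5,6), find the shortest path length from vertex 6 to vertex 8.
2 (path: 6 -> 3 -> 8, 2 edges)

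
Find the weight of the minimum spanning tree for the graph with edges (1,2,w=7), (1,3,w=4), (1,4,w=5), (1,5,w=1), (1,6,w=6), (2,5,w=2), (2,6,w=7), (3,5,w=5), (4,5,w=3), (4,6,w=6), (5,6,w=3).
13 (MST edges: (1,3,w=4), (1,5,w=1), (2,5,w=2), (4,5,w=3), (5,6,w=3); sum of weights 4 + 1 + 2 + 3 + 3 = 13)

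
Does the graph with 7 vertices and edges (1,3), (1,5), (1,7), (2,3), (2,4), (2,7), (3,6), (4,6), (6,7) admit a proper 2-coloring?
Yes. Partition: {1, 2, 6}, {3, 4, 5, 7}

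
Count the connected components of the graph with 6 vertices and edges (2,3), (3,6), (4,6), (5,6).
2 (components: {1}, {2, 3, 4, 5, 6})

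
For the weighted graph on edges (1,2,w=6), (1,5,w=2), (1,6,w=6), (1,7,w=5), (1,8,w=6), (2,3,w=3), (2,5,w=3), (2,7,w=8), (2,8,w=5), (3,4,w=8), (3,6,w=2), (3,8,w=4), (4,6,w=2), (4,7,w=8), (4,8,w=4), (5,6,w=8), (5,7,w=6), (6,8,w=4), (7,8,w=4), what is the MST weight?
20 (MST edges: (1,5,w=2), (2,3,w=3), (2,5,w=3), (3,6,w=2), (3,8,w=4), (4,6,w=2), (7,8,w=4); sum of weights 2 + 3 + 3 + 2 + 4 + 2 + 4 = 20)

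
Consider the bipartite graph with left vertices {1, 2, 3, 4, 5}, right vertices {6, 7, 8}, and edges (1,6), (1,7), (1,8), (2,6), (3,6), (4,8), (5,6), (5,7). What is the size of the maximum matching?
3 (matching: (1,8), (2,6), (5,7); upper bound min(|L|,|R|) = min(5,3) = 3)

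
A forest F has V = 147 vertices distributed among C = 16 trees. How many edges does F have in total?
131 (Each of the 16 component trees on V_i vertices has V_i - 1 edges; summing gives V - C = 147 - 16 = 131)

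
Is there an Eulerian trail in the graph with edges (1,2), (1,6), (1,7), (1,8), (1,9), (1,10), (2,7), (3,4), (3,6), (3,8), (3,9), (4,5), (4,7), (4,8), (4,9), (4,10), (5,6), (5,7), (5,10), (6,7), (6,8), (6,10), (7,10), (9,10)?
Yes — and in fact it has an Eulerian circuit (the graph is connected and all 10 vertices have even degree)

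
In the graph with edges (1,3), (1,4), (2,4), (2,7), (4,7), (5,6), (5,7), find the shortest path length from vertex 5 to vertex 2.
2 (path: 5 -> 7 -> 2, 2 edges)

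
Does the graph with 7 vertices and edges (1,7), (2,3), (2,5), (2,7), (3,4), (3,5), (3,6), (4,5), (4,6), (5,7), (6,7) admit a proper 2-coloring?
No (odd cycle of length 3: 5 -> 7 -> 2 -> 5)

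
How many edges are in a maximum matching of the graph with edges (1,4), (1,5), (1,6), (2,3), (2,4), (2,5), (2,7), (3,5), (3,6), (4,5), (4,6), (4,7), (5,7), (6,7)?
3 (matching: (1,6), (3,5), (4,7); upper bound floor(n/2) = floor(7/2) = 3)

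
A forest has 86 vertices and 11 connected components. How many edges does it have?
75 (Each of the 11 component trees on V_i vertices has V_i - 1 edges; summing gives V - C = 86 - 11 = 75)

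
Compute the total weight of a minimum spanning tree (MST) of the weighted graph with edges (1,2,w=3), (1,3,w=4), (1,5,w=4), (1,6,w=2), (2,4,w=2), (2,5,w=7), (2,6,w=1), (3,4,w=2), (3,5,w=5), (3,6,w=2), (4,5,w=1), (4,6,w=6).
8 (MST edges: (1,6,w=2), (2,4,w=2), (2,6,w=1), (3,6,w=2), (4,5,w=1); sum of weights 2 + 2 + 1 + 2 + 1 = 8)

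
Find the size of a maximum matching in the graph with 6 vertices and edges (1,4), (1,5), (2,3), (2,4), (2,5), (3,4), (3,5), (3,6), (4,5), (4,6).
3 (matching: (1,5), (2,4), (3,6); upper bound floor(n/2) = floor(6/2) = 3)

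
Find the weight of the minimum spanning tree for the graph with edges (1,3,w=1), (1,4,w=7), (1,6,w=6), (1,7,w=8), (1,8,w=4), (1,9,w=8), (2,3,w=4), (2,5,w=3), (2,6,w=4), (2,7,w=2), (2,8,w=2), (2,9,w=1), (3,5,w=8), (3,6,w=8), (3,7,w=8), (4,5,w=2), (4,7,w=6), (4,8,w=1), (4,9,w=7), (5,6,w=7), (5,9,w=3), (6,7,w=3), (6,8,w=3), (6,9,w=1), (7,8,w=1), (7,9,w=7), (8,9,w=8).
13 (MST edges: (1,3,w=1), (1,8,w=4), (2,7,w=2), (2,9,w=1), (4,5,w=2), (4,8,w=1), (6,9,w=1), (7,8,w=1); sum of weights 1 + 4 + 2 + 1 + 2 + 1 + 1 + 1 = 13)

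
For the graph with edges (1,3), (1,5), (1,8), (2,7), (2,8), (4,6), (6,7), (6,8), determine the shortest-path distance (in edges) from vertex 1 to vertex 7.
3 (path: 1 -> 8 -> 2 -> 7, 3 edges)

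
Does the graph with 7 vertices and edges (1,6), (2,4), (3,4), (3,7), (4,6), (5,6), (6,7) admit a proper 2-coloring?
Yes. Partition: {1, 4, 5, 7}, {2, 3, 6}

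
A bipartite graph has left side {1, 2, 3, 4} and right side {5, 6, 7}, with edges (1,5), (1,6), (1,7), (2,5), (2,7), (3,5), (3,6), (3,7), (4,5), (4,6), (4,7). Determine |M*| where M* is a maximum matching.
3 (matching: (1,7), (2,5), (3,6); upper bound min(|L|,|R|) = min(4,3) = 3)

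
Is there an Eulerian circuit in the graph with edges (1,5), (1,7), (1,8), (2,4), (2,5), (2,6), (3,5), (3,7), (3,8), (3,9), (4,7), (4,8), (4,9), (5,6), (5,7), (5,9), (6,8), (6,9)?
No (2 vertices have odd degree: {1, 2}; Eulerian circuit requires 0)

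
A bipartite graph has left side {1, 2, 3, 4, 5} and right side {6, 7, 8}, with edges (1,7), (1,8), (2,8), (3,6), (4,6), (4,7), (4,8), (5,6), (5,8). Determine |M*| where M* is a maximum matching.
3 (matching: (1,8), (3,6), (4,7); upper bound min(|L|,|R|) = min(5,3) = 3)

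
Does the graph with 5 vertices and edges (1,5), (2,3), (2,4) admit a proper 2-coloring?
Yes. Partition: {1, 2}, {3, 4, 5}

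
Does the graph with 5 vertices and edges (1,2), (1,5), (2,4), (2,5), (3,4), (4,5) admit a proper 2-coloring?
No (odd cycle of length 3: 5 -> 1 -> 2 -> 5)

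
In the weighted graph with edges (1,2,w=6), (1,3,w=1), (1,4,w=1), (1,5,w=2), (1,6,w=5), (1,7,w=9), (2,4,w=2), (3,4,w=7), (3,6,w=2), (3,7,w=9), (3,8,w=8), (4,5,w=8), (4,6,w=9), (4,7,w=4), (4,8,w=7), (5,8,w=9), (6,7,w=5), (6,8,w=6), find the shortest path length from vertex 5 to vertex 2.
5 (path: 5 -> 1 -> 4 -> 2; weights 2 + 1 + 2 = 5)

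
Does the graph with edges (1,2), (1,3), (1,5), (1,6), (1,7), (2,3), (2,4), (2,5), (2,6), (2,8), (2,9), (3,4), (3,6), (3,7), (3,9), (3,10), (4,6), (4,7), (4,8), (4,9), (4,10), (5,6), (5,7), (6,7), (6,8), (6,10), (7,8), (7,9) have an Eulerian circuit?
No (6 vertices have odd degree: {1, 2, 3, 4, 7, 10}; Eulerian circuit requires 0)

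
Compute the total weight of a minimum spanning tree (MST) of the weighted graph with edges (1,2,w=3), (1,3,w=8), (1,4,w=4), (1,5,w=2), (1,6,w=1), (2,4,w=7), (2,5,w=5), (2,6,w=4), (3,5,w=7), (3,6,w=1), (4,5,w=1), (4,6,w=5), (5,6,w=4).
8 (MST edges: (1,2,w=3), (1,5,w=2), (1,6,w=1), (3,6,w=1), (4,5,w=1); sum of weights 3 + 2 + 1 + 1 + 1 = 8)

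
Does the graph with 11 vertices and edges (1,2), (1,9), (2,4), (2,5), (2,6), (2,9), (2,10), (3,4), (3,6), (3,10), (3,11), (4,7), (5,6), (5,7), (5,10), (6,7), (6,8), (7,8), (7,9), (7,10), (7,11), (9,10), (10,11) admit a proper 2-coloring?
No (odd cycle of length 3: 2 -> 1 -> 9 -> 2)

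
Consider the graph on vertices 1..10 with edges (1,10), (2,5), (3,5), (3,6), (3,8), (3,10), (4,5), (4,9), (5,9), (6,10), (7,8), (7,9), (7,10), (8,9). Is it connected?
Yes (BFS from 1 visits [1, 10, 3, 6, 7, 5, 8, 9, 2, 4] — all 10 vertices reached)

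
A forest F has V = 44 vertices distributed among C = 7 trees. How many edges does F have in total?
37 (Each of the 7 component trees on V_i vertices has V_i - 1 edges; summing gives V - C = 44 - 7 = 37)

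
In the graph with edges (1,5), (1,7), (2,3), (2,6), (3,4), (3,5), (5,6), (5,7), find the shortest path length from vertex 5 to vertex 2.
2 (path: 5 -> 6 -> 2, 2 edges)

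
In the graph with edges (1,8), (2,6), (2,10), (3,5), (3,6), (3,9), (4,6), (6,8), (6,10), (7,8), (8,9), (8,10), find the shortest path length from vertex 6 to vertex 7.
2 (path: 6 -> 8 -> 7, 2 edges)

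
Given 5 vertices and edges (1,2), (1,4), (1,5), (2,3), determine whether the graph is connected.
Yes (BFS from 1 visits [1, 2, 4, 5, 3] — all 5 vertices reached)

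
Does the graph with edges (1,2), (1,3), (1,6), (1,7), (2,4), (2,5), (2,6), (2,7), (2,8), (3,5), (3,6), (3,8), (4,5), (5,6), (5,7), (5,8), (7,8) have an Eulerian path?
Yes — and in fact it has an Eulerian circuit (the graph is connected and all 8 vertices have even degree)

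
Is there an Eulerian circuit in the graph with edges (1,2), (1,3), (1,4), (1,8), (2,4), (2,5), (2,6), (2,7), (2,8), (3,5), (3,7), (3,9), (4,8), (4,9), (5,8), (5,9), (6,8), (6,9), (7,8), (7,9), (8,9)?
No (2 vertices have odd degree: {6, 8}; Eulerian circuit requires 0)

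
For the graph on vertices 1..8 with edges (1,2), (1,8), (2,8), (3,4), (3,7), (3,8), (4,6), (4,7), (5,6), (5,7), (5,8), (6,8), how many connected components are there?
1 (components: {1, 2, 3, 4, 5, 6, 7, 8})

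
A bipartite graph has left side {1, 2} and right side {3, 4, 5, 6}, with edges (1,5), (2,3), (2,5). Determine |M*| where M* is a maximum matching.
2 (matching: (1,5), (2,3); upper bound min(|L|,|R|) = min(2,4) = 2)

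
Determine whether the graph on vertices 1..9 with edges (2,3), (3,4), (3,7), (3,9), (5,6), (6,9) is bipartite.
Yes. Partition: {1, 2, 4, 5, 7, 8, 9}, {3, 6}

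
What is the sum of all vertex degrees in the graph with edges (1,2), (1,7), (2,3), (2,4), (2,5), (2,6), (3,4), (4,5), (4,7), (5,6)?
20 (handshake: sum of degrees = 2|E| = 2 x 10 = 20)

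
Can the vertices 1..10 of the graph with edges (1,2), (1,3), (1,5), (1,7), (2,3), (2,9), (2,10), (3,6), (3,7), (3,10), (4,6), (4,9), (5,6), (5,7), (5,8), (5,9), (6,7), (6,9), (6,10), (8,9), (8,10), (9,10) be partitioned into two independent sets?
No (odd cycle of length 3: 2 -> 1 -> 3 -> 2)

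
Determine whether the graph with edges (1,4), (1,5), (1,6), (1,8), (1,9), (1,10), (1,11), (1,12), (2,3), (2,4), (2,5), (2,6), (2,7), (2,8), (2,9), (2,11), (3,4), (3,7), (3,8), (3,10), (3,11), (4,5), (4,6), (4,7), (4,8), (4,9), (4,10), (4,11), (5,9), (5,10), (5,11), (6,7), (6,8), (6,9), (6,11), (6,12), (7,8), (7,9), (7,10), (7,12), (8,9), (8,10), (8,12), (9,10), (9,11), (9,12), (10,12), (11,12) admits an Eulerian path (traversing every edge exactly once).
Yes (the graph is connected and exactly 2 vertices have odd degree: {8, 12}; any Eulerian path must start and end at those)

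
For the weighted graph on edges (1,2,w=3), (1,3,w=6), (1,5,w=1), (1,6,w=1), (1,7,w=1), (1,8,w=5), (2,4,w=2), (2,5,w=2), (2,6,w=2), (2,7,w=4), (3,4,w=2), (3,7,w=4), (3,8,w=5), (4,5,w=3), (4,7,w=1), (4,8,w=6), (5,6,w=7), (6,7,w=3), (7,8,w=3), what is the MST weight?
11 (MST edges: (1,5,w=1), (1,6,w=1), (1,7,w=1), (2,4,w=2), (3,4,w=2), (4,7,w=1), (7,8,w=3); sum of weights 1 + 1 + 1 + 2 + 2 + 1 + 3 = 11)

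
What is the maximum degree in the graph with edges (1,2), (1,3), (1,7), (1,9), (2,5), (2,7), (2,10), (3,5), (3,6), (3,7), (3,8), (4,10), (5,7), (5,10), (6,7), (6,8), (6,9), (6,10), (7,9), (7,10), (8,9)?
7 (attained at vertex 7)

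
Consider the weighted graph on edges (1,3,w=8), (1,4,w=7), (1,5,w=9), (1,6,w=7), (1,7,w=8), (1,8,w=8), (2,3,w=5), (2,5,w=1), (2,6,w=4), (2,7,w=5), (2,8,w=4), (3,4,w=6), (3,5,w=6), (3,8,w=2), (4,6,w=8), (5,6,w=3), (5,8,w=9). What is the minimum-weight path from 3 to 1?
8 (path: 3 -> 1; weights 8 = 8)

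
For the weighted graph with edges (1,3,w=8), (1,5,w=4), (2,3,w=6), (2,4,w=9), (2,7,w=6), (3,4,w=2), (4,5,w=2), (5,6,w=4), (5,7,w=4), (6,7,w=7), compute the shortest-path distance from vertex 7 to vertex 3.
8 (path: 7 -> 5 -> 4 -> 3; weights 4 + 2 + 2 = 8)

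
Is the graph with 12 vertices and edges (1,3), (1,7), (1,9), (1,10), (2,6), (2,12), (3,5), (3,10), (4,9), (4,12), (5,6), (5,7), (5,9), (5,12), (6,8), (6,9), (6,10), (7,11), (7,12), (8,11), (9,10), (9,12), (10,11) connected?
Yes (BFS from 1 visits [1, 3, 7, 9, 10, 5, 11, 12, 4, 6, 8, 2] — all 12 vertices reached)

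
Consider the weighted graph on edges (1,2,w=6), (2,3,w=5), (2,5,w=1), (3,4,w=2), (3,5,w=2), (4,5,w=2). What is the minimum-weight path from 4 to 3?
2 (path: 4 -> 3; weights 2 = 2)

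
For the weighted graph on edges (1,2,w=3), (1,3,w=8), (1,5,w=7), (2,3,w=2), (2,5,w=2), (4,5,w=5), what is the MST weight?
12 (MST edges: (1,2,w=3), (2,3,w=2), (2,5,w=2), (4,5,w=5); sum of weights 3 + 2 + 2 + 5 = 12)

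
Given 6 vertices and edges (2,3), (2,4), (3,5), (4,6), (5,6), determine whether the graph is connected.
No, it has 2 components: {1}, {2, 3, 4, 5, 6}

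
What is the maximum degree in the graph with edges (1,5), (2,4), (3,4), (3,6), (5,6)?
2 (attained at vertices 3, 4, 5, 6)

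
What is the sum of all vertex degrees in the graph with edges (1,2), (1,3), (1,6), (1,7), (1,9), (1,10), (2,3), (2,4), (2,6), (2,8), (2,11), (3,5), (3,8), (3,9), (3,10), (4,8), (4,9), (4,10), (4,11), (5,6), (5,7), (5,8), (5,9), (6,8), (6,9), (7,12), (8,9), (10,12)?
56 (handshake: sum of degrees = 2|E| = 2 x 28 = 56)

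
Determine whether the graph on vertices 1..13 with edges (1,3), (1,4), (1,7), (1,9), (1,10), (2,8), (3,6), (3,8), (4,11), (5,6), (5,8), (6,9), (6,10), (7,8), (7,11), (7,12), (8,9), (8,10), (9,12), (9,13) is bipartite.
Yes. Partition: {1, 6, 8, 11, 12, 13}, {2, 3, 4, 5, 7, 9, 10}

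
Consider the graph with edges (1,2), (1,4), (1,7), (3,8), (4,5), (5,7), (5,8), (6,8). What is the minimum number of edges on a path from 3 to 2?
5 (path: 3 -> 8 -> 5 -> 4 -> 1 -> 2, 5 edges)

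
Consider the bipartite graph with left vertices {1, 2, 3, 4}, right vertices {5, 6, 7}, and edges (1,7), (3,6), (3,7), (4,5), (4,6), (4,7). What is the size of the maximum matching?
3 (matching: (1,7), (3,6), (4,5); upper bound min(|L|,|R|) = min(4,3) = 3)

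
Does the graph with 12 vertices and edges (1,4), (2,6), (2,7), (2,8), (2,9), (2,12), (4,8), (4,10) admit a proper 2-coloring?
Yes. Partition: {1, 3, 5, 6, 7, 8, 9, 10, 11, 12}, {2, 4}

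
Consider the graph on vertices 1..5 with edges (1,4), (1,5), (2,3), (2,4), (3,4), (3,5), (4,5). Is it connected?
Yes (BFS from 1 visits [1, 4, 5, 2, 3] — all 5 vertices reached)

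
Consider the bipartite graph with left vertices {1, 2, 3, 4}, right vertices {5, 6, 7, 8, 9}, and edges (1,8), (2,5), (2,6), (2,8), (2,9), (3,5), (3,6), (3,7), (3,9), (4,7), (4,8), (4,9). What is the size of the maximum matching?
4 (matching: (1,8), (2,9), (3,6), (4,7); upper bound min(|L|,|R|) = min(4,5) = 4)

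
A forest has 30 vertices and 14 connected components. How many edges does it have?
16 (Each of the 14 component trees on V_i vertices has V_i - 1 edges; summing gives V - C = 30 - 14 = 16)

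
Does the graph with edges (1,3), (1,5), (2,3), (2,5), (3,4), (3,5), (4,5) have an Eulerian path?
Yes — and in fact it has an Eulerian circuit (the graph is connected and all 5 vertices have even degree)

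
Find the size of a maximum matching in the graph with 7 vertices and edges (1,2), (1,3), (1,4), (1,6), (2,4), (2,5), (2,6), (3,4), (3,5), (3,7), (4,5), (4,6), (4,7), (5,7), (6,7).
3 (matching: (1,6), (2,5), (3,7); upper bound floor(n/2) = floor(7/2) = 3)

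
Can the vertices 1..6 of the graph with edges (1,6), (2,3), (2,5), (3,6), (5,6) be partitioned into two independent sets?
Yes. Partition: {1, 3, 4, 5}, {2, 6}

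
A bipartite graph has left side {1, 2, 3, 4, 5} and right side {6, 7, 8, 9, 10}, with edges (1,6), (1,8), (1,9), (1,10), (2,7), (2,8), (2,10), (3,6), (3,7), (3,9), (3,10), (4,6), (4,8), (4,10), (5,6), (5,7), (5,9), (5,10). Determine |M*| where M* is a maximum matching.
5 (matching: (1,10), (2,8), (3,9), (4,6), (5,7); upper bound min(|L|,|R|) = min(5,5) = 5)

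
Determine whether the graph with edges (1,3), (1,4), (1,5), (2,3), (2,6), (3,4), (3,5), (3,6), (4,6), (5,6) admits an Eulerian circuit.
No (4 vertices have odd degree: {1, 3, 4, 5}; Eulerian circuit requires 0)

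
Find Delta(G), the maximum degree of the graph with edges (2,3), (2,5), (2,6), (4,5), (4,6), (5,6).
3 (attained at vertices 2, 5, 6)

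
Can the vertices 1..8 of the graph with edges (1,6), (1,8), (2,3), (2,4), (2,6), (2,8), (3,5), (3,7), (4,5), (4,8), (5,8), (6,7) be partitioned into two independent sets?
No (odd cycle of length 3: 5 -> 8 -> 4 -> 5)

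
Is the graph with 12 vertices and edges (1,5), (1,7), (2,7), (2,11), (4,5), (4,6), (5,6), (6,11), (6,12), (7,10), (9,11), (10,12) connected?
No, it has 3 components: {1, 2, 4, 5, 6, 7, 9, 10, 11, 12}, {3}, {8}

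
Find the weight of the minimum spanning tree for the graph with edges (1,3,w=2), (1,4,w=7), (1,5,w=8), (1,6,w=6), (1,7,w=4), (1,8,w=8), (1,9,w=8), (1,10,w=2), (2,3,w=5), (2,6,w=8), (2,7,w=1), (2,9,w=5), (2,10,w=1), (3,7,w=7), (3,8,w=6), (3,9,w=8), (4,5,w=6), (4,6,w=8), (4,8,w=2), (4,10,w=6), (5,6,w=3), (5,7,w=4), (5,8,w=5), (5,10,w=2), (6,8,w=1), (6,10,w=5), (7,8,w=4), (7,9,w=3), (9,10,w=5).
17 (MST edges: (1,3,w=2), (1,10,w=2), (2,7,w=1), (2,10,w=1), (4,8,w=2), (5,6,w=3), (5,10,w=2), (6,8,w=1), (7,9,w=3); sum of weights 2 + 2 + 1 + 1 + 2 + 3 + 2 + 1 + 3 = 17)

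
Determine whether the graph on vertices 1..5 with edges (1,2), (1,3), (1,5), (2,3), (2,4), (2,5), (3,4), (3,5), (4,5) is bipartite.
No (odd cycle of length 3: 5 -> 1 -> 2 -> 5)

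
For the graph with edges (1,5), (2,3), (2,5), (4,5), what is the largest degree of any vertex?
3 (attained at vertex 5)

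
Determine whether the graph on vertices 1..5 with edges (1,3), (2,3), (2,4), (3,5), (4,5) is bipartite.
Yes. Partition: {1, 2, 5}, {3, 4}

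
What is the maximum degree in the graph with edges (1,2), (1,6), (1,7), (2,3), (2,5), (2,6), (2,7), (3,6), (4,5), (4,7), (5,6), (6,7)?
5 (attained at vertices 2, 6)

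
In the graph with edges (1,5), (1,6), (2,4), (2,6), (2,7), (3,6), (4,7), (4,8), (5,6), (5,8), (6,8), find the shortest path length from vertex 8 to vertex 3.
2 (path: 8 -> 6 -> 3, 2 edges)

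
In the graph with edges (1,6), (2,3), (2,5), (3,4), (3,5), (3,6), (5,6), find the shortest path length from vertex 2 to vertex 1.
3 (path: 2 -> 3 -> 6 -> 1, 3 edges)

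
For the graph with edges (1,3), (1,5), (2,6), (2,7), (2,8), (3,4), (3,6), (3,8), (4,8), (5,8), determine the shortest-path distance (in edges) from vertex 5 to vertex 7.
3 (path: 5 -> 8 -> 2 -> 7, 3 edges)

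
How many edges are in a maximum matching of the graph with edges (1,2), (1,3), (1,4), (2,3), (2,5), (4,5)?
2 (matching: (1,3), (4,5); upper bound floor(n/2) = floor(5/2) = 2)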